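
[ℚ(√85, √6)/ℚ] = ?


[ℚ(√85,√6):ℚ] = [ℚ(√85,√6):ℚ(√85)]·[ℚ(√85):ℚ] = 2·2 = 4

[ℚ(√85, √6)/ℚ] = 4


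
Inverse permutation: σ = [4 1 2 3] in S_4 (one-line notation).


To find σ⁻¹, swap domain and range:
σ(1) = 4 → σ⁻¹(4) = 1
σ(2) = 1 → σ⁻¹(1) = 2
σ(3) = 2 → σ⁻¹(2) = 3
σ(4) = 3 → σ⁻¹(3) = 4

σ⁻¹ = [2 3 4 1]


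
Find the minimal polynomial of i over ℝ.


i satisfies x² + 1 = 0, irreducible over ℝ

Minimal polynomial: x² + 1


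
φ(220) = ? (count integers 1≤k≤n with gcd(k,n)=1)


Factor n: 220 = 2^2 × 5 × 11
φ(n) = n · ∏(1 - 1/p) over distinct primes p | n
φ(220) = 220 · (1 - 1/2) · (1 - 1/5) · (1 - 1/11) = 80

φ(220) = 80


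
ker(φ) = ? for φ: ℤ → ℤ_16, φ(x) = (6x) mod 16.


Kernel = preimage of identity
ker(φ) = {x ∈ ℤ : 6x ≡ 0 (mod 16)}. gcd(6,16) = 2, so 6x ≡ 0 (mod 16) ⟺ x ≡ 0 (mod 16/2 = 8). Hence ker(φ) = 8ℤ

ker(φ) = 8ℤ


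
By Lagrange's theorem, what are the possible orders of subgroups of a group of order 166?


Lagrange's theorem: |H| divides |G|
|G| = 166
Divisors of 166: 1, 2, 83, 166

Possible subgroup orders: {1, 2, 83, 166}


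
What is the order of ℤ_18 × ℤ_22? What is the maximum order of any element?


|ℤ_18 × ℤ_22| = 18 × 22 = 396
Max element order = lcm(18,22) = 198
Cyclic? No (gcd=2)

|ℤ_18×ℤ_22| = 396, max element order = 198


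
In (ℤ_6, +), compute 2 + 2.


Operation: addition mod 6
2 + 2 = (a + b) mod 6 with a = 2, b = 2

2 + 2 = 4


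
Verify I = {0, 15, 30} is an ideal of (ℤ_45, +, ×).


Check ideal conditions for I = {0, 15, 30} in ℤ_45:
(1) I is an additive subgroup? Yes
(2) For r ∈ ℤ_45 and a ∈ I: r·a ∈ I? Yes

Yes, I is an ideal of ℤ_45


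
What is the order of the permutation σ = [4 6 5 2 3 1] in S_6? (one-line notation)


Cycle decomposition: (1 4 2 6) (3 5)
Cycle lengths: 4, 2
Order = lcm(4, 2) = 4

ord(σ) = 4


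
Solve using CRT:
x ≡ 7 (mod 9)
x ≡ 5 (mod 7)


m₁ = 9, m₂ = 7, gcd = 1, so CRT applies. M = m₁·m₂ = 63
Let M₁ = M/m₁ = 7, M₂ = M/m₂ = 9
Find y₁ ≡ M₁⁻¹ (mod m₁): 7⁻¹ ≡ 4 (mod 9)
Find y₂ ≡ M₂⁻¹ (mod m₂): 9⁻¹ ≡ 4 (mod 7)
x = a₁·M₁·y₁ + a₂·M₂·y₂ = 7·7·4 + 5·9·4 = 376
Reduce mod 63: x ≡ 61
Check: 61 mod 9 = 7 ✓, 61 mod 7 = 5 ✓

x ≡ 61 (mod 63)


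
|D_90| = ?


|D_n| = 2n (n rotations and n reflections)
|D_90| = 2×90 = 180

|D_90| = 180


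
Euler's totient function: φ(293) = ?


Factor n: 293 = 293
φ(n) = n · ∏(1 - 1/p) over distinct primes p | n
φ(293) = 293 · (1 - 1/293) = 292

φ(293) = 292


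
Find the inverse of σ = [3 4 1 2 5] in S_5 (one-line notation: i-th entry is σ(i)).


To find σ⁻¹, swap domain and range:
σ(1) = 3 → σ⁻¹(3) = 1
σ(2) = 4 → σ⁻¹(4) = 2
σ(3) = 1 → σ⁻¹(1) = 3
σ(4) = 2 → σ⁻¹(2) = 4
σ(5) = 5 → σ⁻¹(5) = 5

σ⁻¹ = [3 4 1 2 5]


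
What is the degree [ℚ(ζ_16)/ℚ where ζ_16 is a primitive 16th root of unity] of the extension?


[ℚ(ζ_n):ℚ] = deg Φ_n(x) = φ(n). Here φ(16) = 8

[ℚ(ζ_16)/ℚ where ζ_16 is a primitive 16th root of unity] = 8


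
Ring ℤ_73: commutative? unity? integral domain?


ℤ_73 is a commutative ring with unity 1; 73 is prime, so ℤ_73 is a field (hence an integral domain)
Commutative: Yes
Integral domain: Yes
Has unity: Yes

ℤ_73: Commutative=Yes, Unity=Yes


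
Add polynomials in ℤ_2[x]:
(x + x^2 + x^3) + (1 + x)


Add coefficients mod 2:
x^0: 0 + 1 = 1 (mod 2)
x^1: 1 + 1 = 0 (mod 2)
x^2: 1 + 0 = 1 (mod 2)
x^3: 1 + 0 = 1 (mod 2)
Result: 1 + x^2 + x^3

f + g = 1 + x^2 + x^3


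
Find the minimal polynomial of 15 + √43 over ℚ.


Let α = 15 + √43. Then α - 15 = √43, so (α - 15)² = 43, giving α² - 30α + 182 = 0. Degree 2 and α ∉ ℚ, so this is the minimal polynomial.

Minimal polynomial: x² - 30x + 182


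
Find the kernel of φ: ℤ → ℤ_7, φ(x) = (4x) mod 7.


Kernel = preimage of identity
ker(φ) = {x ∈ ℤ : 4x ≡ 0 (mod 7)}. gcd(4,7) = 1, so 4x ≡ 0 (mod 7) ⟺ x ≡ 0 (mod 7/1 = 7). Hence ker(φ) = 7ℤ

ker(φ) = 7ℤ


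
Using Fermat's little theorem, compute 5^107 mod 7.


Fermat's little theorem: if p is prime and gcd(a,p)=1, then a^(p-1) ≡ 1 (mod p)
p = 7 is prime, gcd(5,7) = 1
Reduce exponent: 107 mod 6 = 5
So 5^107 ≡ 5^5 (mod 7)
5^5 mod 7 = 3

5^107 ≡ 3 (mod 7)


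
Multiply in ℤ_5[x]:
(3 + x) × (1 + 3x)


Expand and collect like terms; reduce coefficients mod 5:
x^0: 3·1 = 3 ≡ 3 (mod 5)
x^1: 3·3 + 1·1 = 10 ≡ 0 (mod 5)
x^2: 1·3 = 3 ≡ 3 (mod 5)
Result: 3 + 3x^2

f · g = 3 + 3x^2


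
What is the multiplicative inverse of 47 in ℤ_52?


Use the extended Euclidean algorithm to write 1 = 47·s + 52·t; then s mod 52 is the inverse.
Euclidean algorithm:
  47 = 0·52 + 47
  52 = 1·47 + 5
  47 = 9·5 + 2
  5 = 2·2 + 1
  2 = 2·1 + 0
gcd(47,52) = 1
Back-substitution gives: 47·(-21) + 52·(19) = 1
So 47⁻¹ ≡ -21 ≡ 31 (mod 52)
Check: 47 × 31 = 1457 ≡ 1 (mod 52) ✓

47⁻¹ ≡ 31 (mod 52)


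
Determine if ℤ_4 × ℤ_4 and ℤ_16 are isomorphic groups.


Comparing ℤ_4 × ℤ_4 and ℤ_16:
gcd(4,4) = 4 ≠ 1. Max element order in ℤ_4×ℤ_4 is lcm(4,4) = 4 < 16, so it has no element of order 16

No, ℤ_4 × ℤ_4 ≇ ℤ_16


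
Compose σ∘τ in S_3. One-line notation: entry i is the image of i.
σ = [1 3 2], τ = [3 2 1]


σ∘τ: apply τ first, then σ
1 →τ 3 →σ 2
2 →τ 2 →σ 3
3 →τ 1 →σ 1

σ∘τ = [2 3 1]


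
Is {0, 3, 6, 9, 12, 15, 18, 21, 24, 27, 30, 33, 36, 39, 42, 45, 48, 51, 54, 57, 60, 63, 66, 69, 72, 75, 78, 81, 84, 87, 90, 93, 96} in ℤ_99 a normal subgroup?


H = {0, 3, 6, 9, 12, 15, 18, 21, 24, 27, 30, 33, 36, 39, 42, 45, 48, 51, 54, 57, 60, 63, 66, 69, 72, 75, 78, 81, 84, 87, 90, 93, 96} in ℤ_99
ℤ_99 is abelian; every subgroup of an abelian group is normal

Yes, normal subgroup


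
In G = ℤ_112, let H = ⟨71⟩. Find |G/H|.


|⟨71⟩| = n / gcd(71, 112) = 112 / 1 = 112
H is normal (ℤ_112 is abelian).
|G/H| = |G| / |H| = 112 / 112 = 1

|G/H| = 1


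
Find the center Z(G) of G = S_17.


Z(G) = {g ∈ G | gx = xg for all x ∈ G}
S_n is non-abelian for n ≥ 3; Z(S_17) is trivial

Z(S_17) = {e}


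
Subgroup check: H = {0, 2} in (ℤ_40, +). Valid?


Subgroup test for H = {0, 2} in (ℤ_40, +):
(1) 0 ∈ H? Yes
(2) Closure: for all a,b ∈ H, (a+b) mod 40 ∈ H? No  [counterexample: 2 + 2 = 4 ∉ H]
(3) Inverses: for all a ∈ H, -a mod 40 ∈ H? No

No, H is not a subgroup of ℤ_40


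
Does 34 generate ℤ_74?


g generates ℤ_n iff gcd(g, n) = 1
gcd(34, 74) = 2
Since gcd = 2 ≠ 1, ⟨34⟩ has order 37 < 74, so 34 is not a generator.

No, 34 does not generate ℤ_74


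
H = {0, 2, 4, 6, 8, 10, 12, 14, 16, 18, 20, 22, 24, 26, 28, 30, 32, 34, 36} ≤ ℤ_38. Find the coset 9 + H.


9 + H = {9 + h (mod 38) : h ∈ H}
9+0=9, 9+2=11, 9+4=13, 9+6=15, 9+8=17, 9+10=19, 9+12=21, 9+14=23, 9+16=25, 9+18=27, 9+20=29, 9+22=31, 9+24=33, 9+26=35, 9+28=37, 9+30=1, 9+32=3, 9+34=5, 9+36=7
9 + H = {1, 3, 5, 7, 9, 11, 13, 15, 17, 19, 21, 23, 25, 27, 29, 31, 33, 35, 37} = 1 + H

9 + H = {1, 3, 5, 7, 9, 11, 13, 15, 17, 19, 21, 23, 25, 27, 29, 31, 33, 35, 37}


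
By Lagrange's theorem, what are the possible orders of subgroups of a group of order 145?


Lagrange's theorem: |H| divides |G|
|G| = 145
Divisors of 145: 1, 5, 29, 145

Possible subgroup orders: {1, 5, 29, 145}


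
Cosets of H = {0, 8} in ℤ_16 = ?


H = {0, 8}, |H| = 2
Number of cosets = |G|/|H| = 16/2 = 8
0 + H = {0, 8}
1 + H = {1, 9}
2 + H = {2, 10}
3 + H = {3, 11}
4 + H = {4, 12}
5 + H = {5, 13}
6 + H = {6, 14}
7 + H = {7, 15}

Cosets: 0+H={0,8}; 1+H={1,9}; 2+H={2,10}; 3+H={3,11}; 4+H={4,12}; 5+H={5,13}; 6+H={6,14}; 7+H={7,15}


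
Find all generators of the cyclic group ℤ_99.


g generates ℤ_n iff gcd(g,n) = 1
Prime factors of 99: 3, 11
Generators are g ∈ {1,...,98} not divisible by any of these primes.
Generators: {1, 2, 4, 5, 7, 8, 10, 13, 14, 16, 17, 19, 20, 23, 25, 26, 28, 29, 31, 32, 34, 35, 37, 38, 40, 41, 43, 46, 47, 49, 50, 52, 53, 56, 58, 59, 61, 62, 64, 65, 67, 68, 70, 71, 73, 74, 76, 79, 80, 82, 83, 85, 86, 89, 91, 92, 94, 95, 97, 98}
Number of generators = φ(99) = 60

Generators of ℤ_99 = {1, 2, 4, 5, 7, 8, 10, 13, 14, 16, 17, 19, 20, 23, 25, 26, 28, 29, 31, 32, 34, 35, 37, 38, 40, 41, 43, 46, 47, 49, 50, 52, 53, 56, 58, 59, 61, 62, 64, 65, 67, 68, 70, 71, 73, 74, 76, 79, 80, 82, 83, 85, 86, 89, 91, 92, 94, 95, 97, 98}


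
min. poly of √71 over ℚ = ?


√71 satisfies x² - 71 = 0, irreducible over ℚ since 71 is squarefree

Minimal polynomial: x² - 71


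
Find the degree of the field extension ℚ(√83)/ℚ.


√83 has minimal polynomial x² - 83 (irreducible over ℚ since 83 is squarefree)

[ℚ(√83)/ℚ] = 2


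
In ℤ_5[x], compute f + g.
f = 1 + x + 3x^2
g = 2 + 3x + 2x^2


Add coefficients mod 5:
x^0: 1 + 2 = 3 (mod 5)
x^1: 1 + 3 = 4 (mod 5)
x^2: 3 + 2 = 0 (mod 5)
Result: 3 + 4x

f + g = 3 + 4x


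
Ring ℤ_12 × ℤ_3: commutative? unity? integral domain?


Direct product ring; commutative with unity (1,1); but (1,0)·(0,1) = (0,0) gives zero divisors, so not an integral domain
Commutative: Yes
Integral domain: No
Has unity: Yes

ℤ_12 × ℤ_3: Commutative=Yes, Unity=Yes


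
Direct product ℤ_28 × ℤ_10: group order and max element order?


|ℤ_28 × ℤ_10| = 28 × 10 = 280
Max element order = lcm(28,10) = 140
Cyclic? No (gcd=2)

|ℤ_28×ℤ_10| = 280, max element order = 140


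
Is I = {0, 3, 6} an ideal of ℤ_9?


Check ideal conditions for I = {0, 3, 6} in ℤ_9:
(1) I is an additive subgroup? Yes
(2) For r ∈ ℤ_9 and a ∈ I: r·a ∈ I? Yes

Yes, I is an ideal of ℤ_9


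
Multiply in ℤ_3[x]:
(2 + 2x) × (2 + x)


Expand and collect like terms; reduce coefficients mod 3:
x^0: 2·2 = 4 ≡ 1 (mod 3)
x^1: 2·1 + 2·2 = 6 ≡ 0 (mod 3)
x^2: 2·1 = 2 ≡ 2 (mod 3)
Result: 1 + 2x^2

f · g = 1 + 2x^2


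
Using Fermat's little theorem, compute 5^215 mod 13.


Fermat's little theorem: if p is prime and gcd(a,p)=1, then a^(p-1) ≡ 1 (mod p)
p = 13 is prime, gcd(5,13) = 1
Reduce exponent: 215 mod 12 = 11
So 5^215 ≡ 5^11 (mod 13)
5^11 mod 13 = 8

5^215 ≡ 8 (mod 13)


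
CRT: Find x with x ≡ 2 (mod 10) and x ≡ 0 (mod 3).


m₁ = 10, m₂ = 3, gcd = 1, so CRT applies. M = m₁·m₂ = 30
Let M₁ = M/m₁ = 3, M₂ = M/m₂ = 10
Find y₁ ≡ M₁⁻¹ (mod m₁): 3⁻¹ ≡ 7 (mod 10)
Find y₂ ≡ M₂⁻¹ (mod m₂): 10⁻¹ ≡ 1 (mod 3)
x = a₁·M₁·y₁ + a₂·M₂·y₂ = 2·3·7 + 0·10·1 = 42
Reduce mod 30: x ≡ 12
Check: 12 mod 10 = 2 ✓, 12 mod 3 = 0 ✓

x ≡ 12 (mod 30)


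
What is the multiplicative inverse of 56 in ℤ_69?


Use the extended Euclidean algorithm to write 1 = 56·s + 69·t; then s mod 69 is the inverse.
Euclidean algorithm:
  56 = 0·69 + 56
  69 = 1·56 + 13
  56 = 4·13 + 4
  13 = 3·4 + 1
  4 = 4·1 + 0
gcd(56,69) = 1
Back-substitution gives: 56·(-16) + 69·(13) = 1
So 56⁻¹ ≡ -16 ≡ 53 (mod 69)
Check: 56 × 53 = 2968 ≡ 1 (mod 69) ✓

56⁻¹ ≡ 53 (mod 69)


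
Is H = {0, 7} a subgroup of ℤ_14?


Subgroup test for H = {0, 7} in (ℤ_14, +):
(1) 0 ∈ H? Yes
(2) Closure: for all a,b ∈ H, (a+b) mod 14 ∈ H? Yes
(3) Inverses: for all a ∈ H, -a mod 14 ∈ H? Yes

Yes, H is a subgroup of ℤ_14


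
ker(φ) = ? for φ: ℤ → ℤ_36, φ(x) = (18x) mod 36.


Kernel = preimage of identity
ker(φ) = {x ∈ ℤ : 18x ≡ 0 (mod 36)}. gcd(18,36) = 18, so 18x ≡ 0 (mod 36) ⟺ x ≡ 0 (mod 36/18 = 2). Hence ker(φ) = 2ℤ

ker(φ) = 2ℤ


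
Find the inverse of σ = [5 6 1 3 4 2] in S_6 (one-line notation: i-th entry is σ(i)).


To find σ⁻¹, swap domain and range:
σ(1) = 5 → σ⁻¹(5) = 1
σ(2) = 6 → σ⁻¹(6) = 2
σ(3) = 1 → σ⁻¹(1) = 3
σ(4) = 3 → σ⁻¹(3) = 4
σ(5) = 4 → σ⁻¹(4) = 5
σ(6) = 2 → σ⁻¹(2) = 6

σ⁻¹ = [3 6 4 5 1 2]


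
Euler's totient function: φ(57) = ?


Factor n: 57 = 3 × 19
φ(n) = n · ∏(1 - 1/p) over distinct primes p | n
φ(57) = 57 · (1 - 1/3) · (1 - 1/19) = 36

φ(57) = 36


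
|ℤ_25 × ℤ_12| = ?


|A × B| = |A| · |B|
|ℤ_25 × ℤ_12| = 25 × 12 = 300

|ℤ_25 × ℤ_12| = 300


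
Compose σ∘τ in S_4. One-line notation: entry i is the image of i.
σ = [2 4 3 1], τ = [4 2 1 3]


σ∘τ: apply τ first, then σ
1 →τ 4 →σ 1
2 →τ 2 →σ 4
3 →τ 1 →σ 2
4 →τ 3 →σ 3

σ∘τ = [1 4 2 3]


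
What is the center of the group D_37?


Z(G) = {g ∈ G | gx = xg for all x ∈ G}
For odd n, Z(D_n) = {e}: no nontrivial rotation commutes with all reflections

Z(D_37) = {e}


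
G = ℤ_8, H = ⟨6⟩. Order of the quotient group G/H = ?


|⟨6⟩| = n / gcd(6, 8) = 8 / 2 = 4
H is normal (ℤ_8 is abelian).
|G/H| = |G| / |H| = 8 / 4 = 2

|G/H| = 2


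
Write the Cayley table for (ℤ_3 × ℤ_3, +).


Elements: {(0,0), (0,1), (0,2), (1,0), (1,1), (1,2), (2,0), (2,1), (2,2)}
Operation: componentwise addition mod (3, 3)
Entry (a, b) = ((a₁+b₁) mod 3, (a₂+b₂) mod 3)

Cayley table:
      | (0,0) | (0,1) | (0,2) | (1,0) | (1,1) | (1,2) | (2,0) | (2,1) | (2,2)
(0,0) | (0,0) | (0,1) | (0,2) | (1,0) | (1,1) | (1,2) | (2,0) | (2,1) | (2,2)
(0,1) | (0,1) | (0,2) | (0,0) | (1,1) | (1,2) | (1,0) | (2,1) | (2,2) | (2,0)
(0,2) | (0,2) | (0,0) | (0,1) | (1,2) | (1,0) | (1,1) | (2,2) | (2,0) | (2,1)
(1,0) | (1,0) | (1,1) | (1,2) | (2,0) | (2,1) | (2,2) | (0,0) | (0,1) | (0,2)
(1,1) | (1,1) | (1,2) | (1,0) | (2,1) | (2,2) | (2,0) | (0,1) | (0,2) | (0,0)
(1,2) | (1,2) | (1,0) | (1,1) | (2,2) | (2,0) | (2,1) | (0,2) | (0,0) | (0,1)
(2,0) | (2,0) | (2,1) | (2,2) | (0,0) | (0,1) | (0,2) | (1,0) | (1,1) | (1,2)
(2,1) | (2,1) | (2,2) | (2,0) | (0,1) | (0,2) | (0,0) | (1,1) | (1,2) | (1,0)
(2,2) | (2,2) | (2,0) | (2,1) | (0,2) | (0,0) | (0,1) | (1,2) | (1,0) | (1,1)


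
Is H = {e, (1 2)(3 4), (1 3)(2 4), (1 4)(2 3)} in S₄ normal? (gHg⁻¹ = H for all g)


H = {e, (1 2)(3 4), (1 3)(2 4), (1 4)(2 3)} in S₄
This is the Klein four-group V₄; it is normal in S₄ (it is a union of conjugacy classes)

Yes, normal subgroup


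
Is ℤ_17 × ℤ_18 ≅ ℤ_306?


Comparing ℤ_17 × ℤ_18 and ℤ_306:
gcd(17,18) = 1, so ℤ_17 × ℤ_18 ≅ ℤ_306 (CRT)

Yes, ℤ_17 × ℤ_18 ≅ ℤ_306


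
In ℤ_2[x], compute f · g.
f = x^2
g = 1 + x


Expand and collect like terms; reduce coefficients mod 2:
x^0: 0·1 = 0 ≡ 0 (mod 2)
x^1: 0·1 + 0·1 = 0 ≡ 0 (mod 2)
x^2: 0·1 + 1·1 = 1 ≡ 1 (mod 2)
x^3: 1·1 = 1 ≡ 1 (mod 2)
Result: x^2 + x^3

f · g = x^2 + x^3


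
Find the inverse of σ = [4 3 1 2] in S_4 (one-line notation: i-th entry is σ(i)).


To find σ⁻¹, swap domain and range:
σ(1) = 4 → σ⁻¹(4) = 1
σ(2) = 3 → σ⁻¹(3) = 2
σ(3) = 1 → σ⁻¹(1) = 3
σ(4) = 2 → σ⁻¹(2) = 4

σ⁻¹ = [3 4 2 1]


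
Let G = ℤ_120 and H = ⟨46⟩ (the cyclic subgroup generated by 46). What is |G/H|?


|⟨46⟩| = n / gcd(46, 120) = 120 / 2 = 60
H is normal (ℤ_120 is abelian).
|G/H| = |G| / |H| = 120 / 60 = 2

|G/H| = 2


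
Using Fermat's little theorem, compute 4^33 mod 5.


Fermat's little theorem: if p is prime and gcd(a,p)=1, then a^(p-1) ≡ 1 (mod p)
p = 5 is prime, gcd(4,5) = 1
Reduce exponent: 33 mod 4 = 1
So 4^33 ≡ 4^1 (mod 5)
4^1 mod 5 = 4

4^33 ≡ 4 (mod 5)


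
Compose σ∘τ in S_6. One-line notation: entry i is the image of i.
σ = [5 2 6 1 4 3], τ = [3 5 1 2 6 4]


σ∘τ: apply τ first, then σ
1 →τ 3 →σ 6
2 →τ 5 →σ 4
3 →τ 1 →σ 5
4 →τ 2 →σ 2
5 →τ 6 →σ 3
6 →τ 4 →σ 1

σ∘τ = [6 4 5 2 3 1]


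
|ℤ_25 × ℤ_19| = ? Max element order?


|ℤ_25 × ℤ_19| = 25 × 19 = 475
Max element order = lcm(25,19) = 475
Cyclic? Yes (gcd=1)

|ℤ_25×ℤ_19| = 475, max element order = 475


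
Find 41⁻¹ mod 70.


Use the extended Euclidean algorithm to write 1 = 41·s + 70·t; then s mod 70 is the inverse.
Euclidean algorithm:
  41 = 0·70 + 41
  70 = 1·41 + 29
  41 = 1·29 + 12
  29 = 2·12 + 5
  12 = 2·5 + 2
  5 = 2·2 + 1
  2 = 2·1 + 0
gcd(41,70) = 1
Back-substitution gives: 41·(-29) + 70·(17) = 1
So 41⁻¹ ≡ -29 ≡ 41 (mod 70)
Check: 41 × 41 = 1681 ≡ 1 (mod 70) ✓

41⁻¹ ≡ 41 (mod 70)


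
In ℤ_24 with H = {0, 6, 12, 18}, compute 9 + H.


9 + H = {9 + h (mod 24) : h ∈ H}
9+0=9, 9+6=15, 9+12=21, 9+18=3
9 + H = {3, 9, 15, 21} = 3 + H

9 + H = {3, 9, 15, 21}


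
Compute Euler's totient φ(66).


Factor n: 66 = 2 × 3 × 11
φ(n) = n · ∏(1 - 1/p) over distinct primes p | n
φ(66) = 66 · (1 - 1/2) · (1 - 1/3) · (1 - 1/11) = 20

φ(66) = 20


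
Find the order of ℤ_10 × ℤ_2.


|A × B| = |A| · |B|
|ℤ_10 × ℤ_2| = 10 × 2 = 20

|ℤ_10 × ℤ_2| = 20


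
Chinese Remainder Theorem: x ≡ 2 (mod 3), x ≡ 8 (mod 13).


m₁ = 3, m₂ = 13, gcd = 1, so CRT applies. M = m₁·m₂ = 39
Let M₁ = M/m₁ = 13, M₂ = M/m₂ = 3
Find y₁ ≡ M₁⁻¹ (mod m₁): 13⁻¹ ≡ 1 (mod 3)
Find y₂ ≡ M₂⁻¹ (mod m₂): 3⁻¹ ≡ 9 (mod 13)
x = a₁·M₁·y₁ + a₂·M₂·y₂ = 2·13·1 + 8·3·9 = 242
Reduce mod 39: x ≡ 8
Check: 8 mod 3 = 2 ✓, 8 mod 13 = 8 ✓

x ≡ 8 (mod 39)


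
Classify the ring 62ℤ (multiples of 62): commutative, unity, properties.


62ℤ is a commutative ring under +,× but has no multiplicative identity (1 ∉ 62ℤ); it has no zero divisors, but without unity it is not an integral domain
Commutative: Yes
Integral domain: No
Has unity: No

62ℤ (multiples of 62): Commutative=Yes, Unity=No


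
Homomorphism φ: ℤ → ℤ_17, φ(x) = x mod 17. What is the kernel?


Kernel = preimage of identity
ker(φ) = {x ∈ ℤ : x ≡ 0 (mod 17)} = 17ℤ = {0, ±17, ±34, ...}

ker(φ) = 17ℤ


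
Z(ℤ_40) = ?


Z(G) = {g ∈ G | gx = xg for all x ∈ G}
ℤ_40 is abelian, so Z(G) = G

Z(ℤ_40) = ℤ_40


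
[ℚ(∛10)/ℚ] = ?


∛10 has minimal polynomial x³ - 10 (irreducible over ℚ since 10 is not a perfect cube)

[ℚ(∛10)/ℚ] = 3


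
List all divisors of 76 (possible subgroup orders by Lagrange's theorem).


Lagrange's theorem: |H| divides |G|
|G| = 76
Divisors of 76: 1, 2, 4, 19, 38, 76

Possible subgroup orders: {1, 2, 4, 19, 38, 76}


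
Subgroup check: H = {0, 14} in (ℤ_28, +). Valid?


Subgroup test for H = {0, 14} in (ℤ_28, +):
(1) 0 ∈ H? Yes
(2) Closure: for all a,b ∈ H, (a+b) mod 28 ∈ H? Yes
(3) Inverses: for all a ∈ H, -a mod 28 ∈ H? Yes

Yes, H is a subgroup of ℤ_28


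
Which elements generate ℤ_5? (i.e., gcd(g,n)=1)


g generates ℤ_n iff gcd(g,n) = 1
Checking each g ∈ {1,...,4}:
gcd(1,5) = 1
gcd(2,5) = 1
gcd(3,5) = 1
gcd(4,5) = 1
Generators: {1, 2, 3, 4}
Number of generators = φ(5) = 4

Generators of ℤ_5 = {1, 2, 3, 4}


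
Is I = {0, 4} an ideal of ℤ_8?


Check ideal conditions for I = {0, 4} in ℤ_8:
(1) I is an additive subgroup? Yes
(2) For r ∈ ℤ_8 and a ∈ I: r·a ∈ I? Yes

Yes, I is an ideal of ℤ_8


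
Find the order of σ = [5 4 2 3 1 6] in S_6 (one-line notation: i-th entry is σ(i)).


Cycle decomposition: (1 5) (2 4 3)
Cycle lengths: 2, 3
Order = lcm(2, 3) = 6

ord(σ) = 6


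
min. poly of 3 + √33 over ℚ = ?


Let α = 3 + √33. Then α - 3 = √33, so (α - 3)² = 33, giving α² - 6α - 24 = 0. Degree 2 and α ∉ ℚ, so this is the minimal polynomial.

Minimal polynomial: x² - 6x - 24


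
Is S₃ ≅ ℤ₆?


Comparing S₃ and ℤ₆:
S₃ is non-abelian, ℤ₆ is abelian

No, S₃ ≇ ℤ₆


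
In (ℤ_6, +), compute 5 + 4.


Operation: addition mod 6
5 + 4 = (a + b) mod 6 with a = 5, b = 4

5 + 4 = 3


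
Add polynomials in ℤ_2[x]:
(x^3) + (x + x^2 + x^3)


Add coefficients mod 2:
x^0: 0 + 0 = 0 (mod 2)
x^1: 0 + 1 = 1 (mod 2)
x^2: 0 + 1 = 1 (mod 2)
x^3: 1 + 1 = 0 (mod 2)
Result: x + x^2

f + g = x + x^2


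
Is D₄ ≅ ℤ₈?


Comparing D₄ and ℤ₈:
D₄ is non-abelian, ℤ₈ is abelian

No, D₄ ≇ ℤ₈


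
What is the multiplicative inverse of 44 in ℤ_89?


Use the extended Euclidean algorithm to write 1 = 44·s + 89·t; then s mod 89 is the inverse.
Euclidean algorithm:
  44 = 0·89 + 44
  89 = 2·44 + 1
  44 = 44·1 + 0
gcd(44,89) = 1
Back-substitution gives: 44·(-2) + 89·(1) = 1
So 44⁻¹ ≡ -2 ≡ 87 (mod 89)
Check: 44 × 87 = 3828 ≡ 1 (mod 89) ✓

44⁻¹ ≡ 87 (mod 89)


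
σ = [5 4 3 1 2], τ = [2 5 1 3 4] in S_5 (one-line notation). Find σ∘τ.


σ∘τ: apply τ first, then σ
1 →τ 2 →σ 4
2 →τ 5 →σ 2
3 →τ 1 →σ 5
4 →τ 3 →σ 3
5 →τ 4 →σ 1

σ∘τ = [4 2 5 3 1]


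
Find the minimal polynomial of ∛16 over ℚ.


∛16 satisfies x³ - 16 = 0, irreducible over ℚ (no rational root; 16 is not a perfect cube)

Minimal polynomial: x³ - 16


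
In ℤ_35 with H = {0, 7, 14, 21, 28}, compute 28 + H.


28 + H = {28 + h (mod 35) : h ∈ H}
28+0=28, 28+7=0, 28+14=7, 28+21=14, 28+28=21
28 + H = {0, 7, 14, 21, 28} = 0 + H

28 + H = {0, 7, 14, 21, 28}


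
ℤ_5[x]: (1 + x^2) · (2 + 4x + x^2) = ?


Expand and collect like terms; reduce coefficients mod 5:
x^0: 1·2 = 2 ≡ 2 (mod 5)
x^1: 1·4 + 0·2 = 4 ≡ 4 (mod 5)
x^2: 1·1 + 0·4 + 1·2 = 3 ≡ 3 (mod 5)
x^3: 0·1 + 1·4 = 4 ≡ 4 (mod 5)
x^4: 1·1 = 1 ≡ 1 (mod 5)
Result: 2 + 4x + 3x^2 + 4x^3 + x^4

f · g = 2 + 4x + 3x^2 + 4x^3 + x^4


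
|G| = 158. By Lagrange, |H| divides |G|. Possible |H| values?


Lagrange's theorem: |H| divides |G|
|G| = 158
Divisors of 158: 1, 2, 79, 158

Possible subgroup orders: {1, 2, 79, 158}


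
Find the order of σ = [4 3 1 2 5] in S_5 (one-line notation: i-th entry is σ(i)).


Cycle decomposition: (1 4 2 3)
Cycle lengths: 4
Order = lcm(4) = 4

ord(σ) = 4


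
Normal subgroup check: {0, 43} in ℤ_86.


H = {0, 43} in ℤ_86
ℤ_86 is abelian; every subgroup of an abelian group is normal

Yes, normal subgroup


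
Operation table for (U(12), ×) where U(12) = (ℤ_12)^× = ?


Elements: {1, 5, 7, 11}
Operation: multiplication mod 12
Entry (a, b) = (a × b) mod 12

Cayley table:
   |  1 |  5 |  7 | 11
 1 |  1 |  5 |  7 | 11
 5 |  5 |  1 | 11 |  7
 7 |  7 | 11 |  1 |  5
11 | 11 |  7 |  5 |  1


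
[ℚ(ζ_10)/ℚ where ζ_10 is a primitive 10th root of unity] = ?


[ℚ(ζ_n):ℚ] = deg Φ_n(x) = φ(n). Here φ(10) = 4

[ℚ(ζ_10)/ℚ where ζ_10 is a primitive 10th root of unity] = 4


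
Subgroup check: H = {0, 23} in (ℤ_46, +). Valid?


Subgroup test for H = {0, 23} in (ℤ_46, +):
(1) 0 ∈ H? Yes
(2) Closure: for all a,b ∈ H, (a+b) mod 46 ∈ H? Yes
(3) Inverses: for all a ∈ H, -a mod 46 ∈ H? Yes

Yes, H is a subgroup of ℤ_46


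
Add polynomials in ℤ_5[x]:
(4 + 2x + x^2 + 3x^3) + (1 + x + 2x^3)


Add coefficients mod 5:
x^0: 4 + 1 = 0 (mod 5)
x^1: 2 + 1 = 3 (mod 5)
x^2: 1 + 0 = 1 (mod 5)
x^3: 3 + 2 = 0 (mod 5)
Result: 3x + x^2

f + g = 3x + x^2


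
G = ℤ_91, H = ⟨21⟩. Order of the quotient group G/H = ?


|⟨21⟩| = n / gcd(21, 91) = 91 / 7 = 13
H is normal (ℤ_91 is abelian).
|G/H| = |G| / |H| = 91 / 13 = 7

|G/H| = 7


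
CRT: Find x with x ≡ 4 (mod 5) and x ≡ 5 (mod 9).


m₁ = 5, m₂ = 9, gcd = 1, so CRT applies. M = m₁·m₂ = 45
Let M₁ = M/m₁ = 9, M₂ = M/m₂ = 5
Find y₁ ≡ M₁⁻¹ (mod m₁): 9⁻¹ ≡ 4 (mod 5)
Find y₂ ≡ M₂⁻¹ (mod m₂): 5⁻¹ ≡ 2 (mod 9)
x = a₁·M₁·y₁ + a₂·M₂·y₂ = 4·9·4 + 5·5·2 = 194
Reduce mod 45: x ≡ 14
Check: 14 mod 5 = 4 ✓, 14 mod 9 = 5 ✓

x ≡ 14 (mod 45)


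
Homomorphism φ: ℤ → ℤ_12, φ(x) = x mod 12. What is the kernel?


Kernel = preimage of identity
ker(φ) = {x ∈ ℤ : x ≡ 0 (mod 12)} = 12ℤ = {0, ±12, ±24, ...}

ker(φ) = 12ℤ


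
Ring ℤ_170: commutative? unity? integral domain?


ℤ_170 is a commutative ring with unity 1; 170 = 2×85 is composite, so 2·85 ≡ 0 gives zero divisors (not an integral domain)
Commutative: Yes
Integral domain: No
Has unity: Yes

ℤ_170: Commutative=Yes, Unity=Yes


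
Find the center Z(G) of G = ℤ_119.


Z(G) = {g ∈ G | gx = xg for all x ∈ G}
ℤ_119 is abelian, so Z(G) = G

Z(ℤ_119) = ℤ_119


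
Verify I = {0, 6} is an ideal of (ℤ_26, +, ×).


Check ideal conditions for I = {0, 6} in ℤ_26:
(1) I is an additive subgroup? No
(2) For r ∈ ℤ_26 and a ∈ I: r·a ∈ I? No  [counterexample: r=2, a=6, r·a mod 26 = 12 ∉ I]

No, I is not an ideal of ℤ_26


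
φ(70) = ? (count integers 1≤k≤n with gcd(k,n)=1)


Factor n: 70 = 2 × 5 × 7
φ(n) = n · ∏(1 - 1/p) over distinct primes p | n
φ(70) = 70 · (1 - 1/2) · (1 - 1/5) · (1 - 1/7) = 24

φ(70) = 24


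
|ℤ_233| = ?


ℤ_n has n elements.

|ℤ_233| = 233


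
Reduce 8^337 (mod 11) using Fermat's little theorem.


Fermat's little theorem: if p is prime and gcd(a,p)=1, then a^(p-1) ≡ 1 (mod p)
p = 11 is prime, gcd(8,11) = 1
Reduce exponent: 337 mod 10 = 7
So 8^337 ≡ 8^7 (mod 11)
8^7 mod 11 = 2

8^337 ≡ 2 (mod 11)


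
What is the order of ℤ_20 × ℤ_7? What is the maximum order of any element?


|ℤ_20 × ℤ_7| = 20 × 7 = 140
Max element order = lcm(20,7) = 140
Cyclic? Yes (gcd=1)

|ℤ_20×ℤ_7| = 140, max element order = 140


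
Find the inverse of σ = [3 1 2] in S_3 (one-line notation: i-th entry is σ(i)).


To find σ⁻¹, swap domain and range:
σ(1) = 3 → σ⁻¹(3) = 1
σ(2) = 1 → σ⁻¹(1) = 2
σ(3) = 2 → σ⁻¹(2) = 3

σ⁻¹ = [2 3 1]


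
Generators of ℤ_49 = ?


g generates ℤ_n iff gcd(g,n) = 1
Prime factors of 49: 7
Generators are g ∈ {1,...,48} not divisible by any of these primes.
Generators: {1, 2, 3, 4, 5, 6, 8, 9, 10, 11, 12, 13, 15, 16, 17, 18, 19, 20, 22, 23, 24, 25, 26, 27, 29, 30, 31, 32, 33, 34, 36, 37, 38, 39, 40, 41, 43, 44, 45, 46, 47, 48}
Number of generators = φ(49) = 42

Generators of ℤ_49 = {1, 2, 3, 4, 5, 6, 8, 9, 10, 11, 12, 13, 15, 16, 17, 18, 19, 20, 22, 23, 24, 25, 26, 27, 29, 30, 31, 32, 33, 34, 36, 37, 38, 39, 40, 41, 43, 44, 45, 46, 47, 48}


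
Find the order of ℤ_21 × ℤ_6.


|A × B| = |A| · |B|
|ℤ_21 × ℤ_6| = 21 × 6 = 126

|ℤ_21 × ℤ_6| = 126


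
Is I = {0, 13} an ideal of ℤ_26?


Check ideal conditions for I = {0, 13} in ℤ_26:
(1) I is an additive subgroup? Yes
(2) For r ∈ ℤ_26 and a ∈ I: r·a ∈ I? Yes

Yes, I is an ideal of ℤ_26


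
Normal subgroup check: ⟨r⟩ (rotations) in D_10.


H = ⟨r⟩ (rotations) in D_10
The rotation subgroup ⟨r⟩ has index 2 in D_10, so it is normal

Yes, normal subgroup


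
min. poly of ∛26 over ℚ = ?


∛26 satisfies x³ - 26 = 0, irreducible over ℚ (no rational root; 26 is not a perfect cube)

Minimal polynomial: x³ - 26


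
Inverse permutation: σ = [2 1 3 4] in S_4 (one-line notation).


To find σ⁻¹, swap domain and range:
σ(1) = 2 → σ⁻¹(2) = 1
σ(2) = 1 → σ⁻¹(1) = 2
σ(3) = 3 → σ⁻¹(3) = 3
σ(4) = 4 → σ⁻¹(4) = 4

σ⁻¹ = [2 1 3 4]


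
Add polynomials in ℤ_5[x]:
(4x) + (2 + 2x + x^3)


Add coefficients mod 5:
x^0: 0 + 2 = 2 (mod 5)
x^1: 4 + 2 = 1 (mod 5)
x^2: 0 + 0 = 0 (mod 5)
x^3: 0 + 1 = 1 (mod 5)
Result: 2 + x + x^3

f + g = 2 + x + x^3


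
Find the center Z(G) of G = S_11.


Z(G) = {g ∈ G | gx = xg for all x ∈ G}
S_n is non-abelian for n ≥ 3; Z(S_11) is trivial

Z(S_11) = {e}


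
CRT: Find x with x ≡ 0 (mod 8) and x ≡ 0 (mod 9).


m₁ = 8, m₂ = 9, gcd = 1, so CRT applies. M = m₁·m₂ = 72
Let M₁ = M/m₁ = 9, M₂ = M/m₂ = 8
Find y₁ ≡ M₁⁻¹ (mod m₁): 9⁻¹ ≡ 1 (mod 8)
Find y₂ ≡ M₂⁻¹ (mod m₂): 8⁻¹ ≡ 8 (mod 9)
x = a₁·M₁·y₁ + a₂·M₂·y₂ = 0·9·1 + 0·8·8 = 0
Reduce mod 72: x ≡ 0
Check: 0 mod 8 = 0 ✓, 0 mod 9 = 0 ✓

x ≡ 0 (mod 72)


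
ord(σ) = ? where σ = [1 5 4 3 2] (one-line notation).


Cycle decomposition: (2 5) (3 4)
Cycle lengths: 2, 2
Order = lcm(2, 2) = 2

ord(σ) = 2


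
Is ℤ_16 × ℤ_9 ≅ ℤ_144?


Comparing ℤ_16 × ℤ_9 and ℤ_144:
gcd(16,9) = 1, so ℤ_16 × ℤ_9 ≅ ℤ_144 (CRT)

Yes, ℤ_16 × ℤ_9 ≅ ℤ_144


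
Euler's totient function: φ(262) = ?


Factor n: 262 = 2 × 131
φ(n) = n · ∏(1 - 1/p) over distinct primes p | n
φ(262) = 262 · (1 - 1/2) · (1 - 1/131) = 130

φ(262) = 130


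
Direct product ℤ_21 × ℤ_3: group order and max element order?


|ℤ_21 × ℤ_3| = 21 × 3 = 63
Max element order = lcm(21,3) = 21
Cyclic? No (gcd=3)

|ℤ_21×ℤ_3| = 63, max element order = 21


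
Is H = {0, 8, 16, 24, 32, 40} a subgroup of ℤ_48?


Subgroup test for H = {0, 8, 16, 24, 32, 40} in (ℤ_48, +):
(1) 0 ∈ H? Yes
(2) Closure: for all a,b ∈ H, (a+b) mod 48 ∈ H? Yes
(3) Inverses: for all a ∈ H, -a mod 48 ∈ H? Yes

Yes, H is a subgroup of ℤ_48


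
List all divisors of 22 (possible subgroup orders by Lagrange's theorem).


Lagrange's theorem: |H| divides |G|
|G| = 22
Divisors of 22: 1, 2, 11, 22

Possible subgroup orders: {1, 2, 11, 22}


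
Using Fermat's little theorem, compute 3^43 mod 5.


Fermat's little theorem: if p is prime and gcd(a,p)=1, then a^(p-1) ≡ 1 (mod p)
p = 5 is prime, gcd(3,5) = 1
Reduce exponent: 43 mod 4 = 3
So 3^43 ≡ 3^3 (mod 5)
3^3 mod 5 = 2

3^43 ≡ 2 (mod 5)


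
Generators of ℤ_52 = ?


g generates ℤ_n iff gcd(g,n) = 1
Prime factors of 52: 2, 13
Generators are g ∈ {1,...,51} not divisible by any of these primes.
Generators: {1, 3, 5, 7, 9, 11, 15, 17, 19, 21, 23, 25, 27, 29, 31, 33, 35, 37, 41, 43, 45, 47, 49, 51}
Number of generators = φ(52) = 24

Generators of ℤ_52 = {1, 3, 5, 7, 9, 11, 15, 17, 19, 21, 23, 25, 27, 29, 31, 33, 35, 37, 41, 43, 45, 47, 49, 51}


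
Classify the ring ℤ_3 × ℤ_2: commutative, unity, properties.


Direct product ring; commutative with unity (1,1); but (1,0)·(0,1) = (0,0) gives zero divisors, so not an integral domain
Commutative: Yes
Integral domain: No
Has unity: Yes

ℤ_3 × ℤ_2: Commutative=Yes, Unity=Yes


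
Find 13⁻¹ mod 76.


Use the extended Euclidean algorithm to write 1 = 13·s + 76·t; then s mod 76 is the inverse.
Euclidean algorithm:
  13 = 0·76 + 13
  76 = 5·13 + 11
  13 = 1·11 + 2
  11 = 5·2 + 1
  2 = 2·1 + 0
gcd(13,76) = 1
Back-substitution gives: 13·(-35) + 76·(6) = 1
So 13⁻¹ ≡ -35 ≡ 41 (mod 76)
Check: 13 × 41 = 533 ≡ 1 (mod 76) ✓

13⁻¹ ≡ 41 (mod 76)


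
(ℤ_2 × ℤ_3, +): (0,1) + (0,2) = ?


Operation: componentwise addition mod (2, 3)
(0,1) + (0,2) = ((a₁+b₁) mod 2, (a₂+b₂) mod 3) with a = (0,1), b = (0,2)

(0,1) + (0,2) = (0,0)


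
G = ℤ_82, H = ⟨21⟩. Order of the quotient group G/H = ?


|⟨21⟩| = n / gcd(21, 82) = 82 / 1 = 82
H is normal (ℤ_82 is abelian).
|G/H| = |G| / |H| = 82 / 82 = 1

|G/H| = 1


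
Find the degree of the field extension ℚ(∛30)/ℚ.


∛30 has minimal polynomial x³ - 30 (irreducible over ℚ since 30 is not a perfect cube)

[ℚ(∛30)/ℚ] = 3


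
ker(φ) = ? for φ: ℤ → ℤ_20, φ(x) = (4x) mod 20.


Kernel = preimage of identity
ker(φ) = {x ∈ ℤ : 4x ≡ 0 (mod 20)}. gcd(4,20) = 4, so 4x ≡ 0 (mod 20) ⟺ x ≡ 0 (mod 20/4 = 5). Hence ker(φ) = 5ℤ

ker(φ) = 5ℤ


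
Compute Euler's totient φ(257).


Factor n: 257 = 257
φ(n) = n · ∏(1 - 1/p) over distinct primes p | n
φ(257) = 257 · (1 - 1/257) = 256

φ(257) = 256


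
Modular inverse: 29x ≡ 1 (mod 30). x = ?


Use the extended Euclidean algorithm to write 1 = 29·s + 30·t; then s mod 30 is the inverse.
Euclidean algorithm:
  29 = 0·30 + 29
  30 = 1·29 + 1
  29 = 29·1 + 0
gcd(29,30) = 1
Back-substitution gives: 29·(-1) + 30·(1) = 1
So 29⁻¹ ≡ -1 ≡ 29 (mod 30)
Check: 29 × 29 = 841 ≡ 1 (mod 30) ✓

29⁻¹ ≡ 29 (mod 30)


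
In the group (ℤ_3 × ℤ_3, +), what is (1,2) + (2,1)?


Operation: componentwise addition mod (3, 3)
(1,2) + (2,1) = ((a₁+b₁) mod 3, (a₂+b₂) mod 3) with a = (1,2), b = (2,1)

(1,2) + (2,1) = (0,0)


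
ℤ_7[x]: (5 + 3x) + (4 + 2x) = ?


Add coefficients mod 7:
x^0: 5 + 4 = 2 (mod 7)
x^1: 3 + 2 = 5 (mod 7)
Result: 2 + 5x

f + g = 2 + 5x


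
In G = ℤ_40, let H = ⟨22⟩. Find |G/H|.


|⟨22⟩| = n / gcd(22, 40) = 40 / 2 = 20
H is normal (ℤ_40 is abelian).
|G/H| = |G| / |H| = 40 / 20 = 2

|G/H| = 2


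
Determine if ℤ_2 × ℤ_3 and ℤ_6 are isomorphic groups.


Comparing ℤ_2 × ℤ_3 and ℤ_6:
gcd(2,3) = 1, so ℤ_2 × ℤ_3 ≅ ℤ_6 (CRT)

Yes, ℤ_2 × ℤ_3 ≅ ℤ_6


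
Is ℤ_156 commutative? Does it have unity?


ℤ_156 is a commutative ring with unity 1; 156 = 2×78 is composite, so 2·78 ≡ 0 gives zero divisors (not an integral domain)
Commutative: Yes
Integral domain: No
Has unity: Yes

ℤ_156: Commutative=Yes, Unity=Yes


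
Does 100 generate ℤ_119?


g generates ℤ_n iff gcd(g, n) = 1
gcd(100, 119) = 1
Since gcd = 1, 100 is a generator.

Yes, 100 generates ℤ_119


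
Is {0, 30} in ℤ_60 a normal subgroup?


H = {0, 30} in ℤ_60
ℤ_60 is abelian; every subgroup of an abelian group is normal

Yes, normal subgroup


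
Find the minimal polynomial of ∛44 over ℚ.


∛44 satisfies x³ - 44 = 0, irreducible over ℚ (no rational root; 44 is not a perfect cube)

Minimal polynomial: x³ - 44


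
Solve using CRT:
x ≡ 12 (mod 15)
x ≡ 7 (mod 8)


m₁ = 15, m₂ = 8, gcd = 1, so CRT applies. M = m₁·m₂ = 120
Let M₁ = M/m₁ = 8, M₂ = M/m₂ = 15
Find y₁ ≡ M₁⁻¹ (mod m₁): 8⁻¹ ≡ 2 (mod 15)
Find y₂ ≡ M₂⁻¹ (mod m₂): 15⁻¹ ≡ 7 (mod 8)
x = a₁·M₁·y₁ + a₂·M₂·y₂ = 12·8·2 + 7·15·7 = 927
Reduce mod 120: x ≡ 87
Check: 87 mod 15 = 12 ✓, 87 mod 8 = 7 ✓

x ≡ 87 (mod 120)


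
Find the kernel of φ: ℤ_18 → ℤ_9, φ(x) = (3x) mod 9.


Kernel = preimage of identity
ker(φ) = {x ∈ ℤ_18 : 3x ≡ 0 (mod 9)}. Since 9 | 18, φ is well-defined. The kernel is the cyclic subgroup ⟨3⟩ of ℤ_18 (order 6), i.e. {0, 3, 6, 9, 12, 15}

ker(φ) = {0, 3, 6, 9, 12, 15}


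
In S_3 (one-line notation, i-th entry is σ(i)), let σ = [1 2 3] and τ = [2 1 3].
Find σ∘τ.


σ∘τ: apply τ first, then σ
1 →τ 2 →σ 2
2 →τ 1 →σ 1
3 →τ 3 →σ 3

σ∘τ = [2 1 3]


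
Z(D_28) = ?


Z(G) = {g ∈ G | gx = xg for all x ∈ G}
For even n, Z(D_n) = {e, r^(n/2)}: the 180° rotation r^14 commutes with every reflection and rotation

Z(D_28) = {e, r^14}


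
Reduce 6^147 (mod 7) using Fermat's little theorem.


Fermat's little theorem: if p is prime and gcd(a,p)=1, then a^(p-1) ≡ 1 (mod p)
p = 7 is prime, gcd(6,7) = 1
Reduce exponent: 147 mod 6 = 3
So 6^147 ≡ 6^3 (mod 7)
6^3 mod 7 = 6

6^147 ≡ 6 (mod 7)


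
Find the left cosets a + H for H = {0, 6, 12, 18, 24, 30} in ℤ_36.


H = {0, 6, 12, 18, 24, 30}, |H| = 6
Number of cosets = |G|/|H| = 36/6 = 6
0 + H = {0, 6, 12, 18, 24, 30}
1 + H = {1, 7, 13, 19, 25, 31}
2 + H = {2, 8, 14, 20, 26, 32}
3 + H = {3, 9, 15, 21, 27, 33}
4 + H = {4, 10, 16, 22, 28, 34}
5 + H = {5, 11, 17, 23, 29, 35}

Cosets: 0+H={0,6,12,18,24,30}; 1+H={1,7,13,19,25,31}; 2+H={2,8,14,20,26,32}; 3+H={3,9,15,21,27,33}; 4+H={4,10,16,22,28,34}; 5+H={5,11,17,23,29,35}


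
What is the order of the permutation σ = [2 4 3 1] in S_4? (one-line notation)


Cycle decomposition: (1 2 4)
Cycle lengths: 3
Order = lcm(3) = 3

ord(σ) = 3


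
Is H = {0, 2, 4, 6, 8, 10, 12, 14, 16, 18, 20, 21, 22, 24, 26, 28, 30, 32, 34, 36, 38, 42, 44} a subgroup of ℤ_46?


Subgroup test for H = {0, 2, 4, 6, 8, 10, 12, 14, 16, 18, 20, 21, 22, 24, 26, 28, 30, 32, 34, 36, 38, 42, 44} in (ℤ_46, +):
(1) 0 ∈ H? Yes
(2) Closure: for all a,b ∈ H, (a+b) mod 46 ∈ H? No  [counterexample: 2 + 21 = 23 ∉ H]
(3) Inverses: for all a ∈ H, -a mod 46 ∈ H? No

No, H is not a subgroup of ℤ_46


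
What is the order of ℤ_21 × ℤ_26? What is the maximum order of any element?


|ℤ_21 × ℤ_26| = 21 × 26 = 546
Max element order = lcm(21,26) = 546
Cyclic? Yes (gcd=1)

|ℤ_21×ℤ_26| = 546, max element order = 546


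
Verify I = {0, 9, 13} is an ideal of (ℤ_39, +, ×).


Check ideal conditions for I = {0, 9, 13} in ℤ_39:
(1) I is an additive subgroup? No
(2) For r ∈ ℤ_39 and a ∈ I: r·a ∈ I? No  [counterexample: r=2, a=9, r·a mod 39 = 18 ∉ I]

No, I is not an ideal of ℤ_39


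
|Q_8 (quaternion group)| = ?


Q_8 = {±1, ±i, ±j, ±k}
|Q_8| = 8

|Q_8 (quaternion group)| = 8


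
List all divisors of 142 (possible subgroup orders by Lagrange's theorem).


Lagrange's theorem: |H| divides |G|
|G| = 142
Divisors of 142: 1, 2, 71, 142

Possible subgroup orders: {1, 2, 71, 142}


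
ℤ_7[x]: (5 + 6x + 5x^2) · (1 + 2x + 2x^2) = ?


Expand and collect like terms; reduce coefficients mod 7:
x^0: 5·1 = 5 ≡ 5 (mod 7)
x^1: 5·2 + 6·1 = 16 ≡ 2 (mod 7)
x^2: 5·2 + 6·2 + 5·1 = 27 ≡ 6 (mod 7)
x^3: 6·2 + 5·2 = 22 ≡ 1 (mod 7)
x^4: 5·2 = 10 ≡ 3 (mod 7)
Result: 5 + 2x + 6x^2 + x^3 + 3x^4

f · g = 5 + 2x + 6x^2 + x^3 + 3x^4


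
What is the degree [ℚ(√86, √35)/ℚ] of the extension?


[ℚ(√86,√35):ℚ] = [ℚ(√86,√35):ℚ(√86)]·[ℚ(√86):ℚ] = 2·2 = 4

[ℚ(√86, √35)/ℚ] = 4


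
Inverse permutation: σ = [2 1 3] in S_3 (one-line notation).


To find σ⁻¹, swap domain and range:
σ(1) = 2 → σ⁻¹(2) = 1
σ(2) = 1 → σ⁻¹(1) = 2
σ(3) = 3 → σ⁻¹(3) = 3

σ⁻¹ = [2 1 3]


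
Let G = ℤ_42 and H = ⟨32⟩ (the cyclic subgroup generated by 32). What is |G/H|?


|⟨32⟩| = n / gcd(32, 42) = 42 / 2 = 21
H is normal (ℤ_42 is abelian).
|G/H| = |G| / |H| = 42 / 21 = 2

|G/H| = 2


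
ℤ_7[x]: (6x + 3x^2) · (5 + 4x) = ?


Expand and collect like terms; reduce coefficients mod 7:
x^0: 0·5 = 0 ≡ 0 (mod 7)
x^1: 0·4 + 6·5 = 30 ≡ 2 (mod 7)
x^2: 6·4 + 3·5 = 39 ≡ 4 (mod 7)
x^3: 3·4 = 12 ≡ 5 (mod 7)
Result: 2x + 4x^2 + 5x^3

f · g = 2x + 4x^2 + 5x^3


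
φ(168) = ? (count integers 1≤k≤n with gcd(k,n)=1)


Factor n: 168 = 2^3 × 3 × 7
φ(n) = n · ∏(1 - 1/p) over distinct primes p | n
φ(168) = 168 · (1 - 1/2) · (1 - 1/3) · (1 - 1/7) = 48

φ(168) = 48


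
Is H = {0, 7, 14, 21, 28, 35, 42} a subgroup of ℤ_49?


Subgroup test for H = {0, 7, 14, 21, 28, 35, 42} in (ℤ_49, +):
(1) 0 ∈ H? Yes
(2) Closure: for all a,b ∈ H, (a+b) mod 49 ∈ H? Yes
(3) Inverses: for all a ∈ H, -a mod 49 ∈ H? Yes

Yes, H is a subgroup of ℤ_49


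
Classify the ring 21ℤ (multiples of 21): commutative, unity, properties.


21ℤ is a commutative ring under +,× but has no multiplicative identity (1 ∉ 21ℤ); it has no zero divisors, but without unity it is not an integral domain
Commutative: Yes
Integral domain: No
Has unity: No

21ℤ (multiples of 21): Commutative=Yes, Unity=No


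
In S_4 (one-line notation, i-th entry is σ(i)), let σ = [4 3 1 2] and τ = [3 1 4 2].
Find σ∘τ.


σ∘τ: apply τ first, then σ
1 →τ 3 →σ 1
2 →τ 1 →σ 4
3 →τ 4 →σ 2
4 →τ 2 →σ 3

σ∘τ = [1 4 2 3]


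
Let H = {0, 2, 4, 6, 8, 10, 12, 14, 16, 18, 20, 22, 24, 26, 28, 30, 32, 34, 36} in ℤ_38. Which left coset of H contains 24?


24 + H = {24 + h (mod 38) : h ∈ H}
24+0=24, 24+2=26, 24+4=28, 24+6=30, 24+8=32, 24+10=34, 24+12=36, 24+14=0, 24+16=2, 24+18=4, 24+20=6, 24+22=8, 24+24=10, 24+26=12, 24+28=14, 24+30=16, 24+32=18, 24+34=20, 24+36=22
24 + H = {0, 2, 4, 6, 8, 10, 12, 14, 16, 18, 20, 22, 24, 26, 28, 30, 32, 34, 36} = 0 + H

24 + H = {0, 2, 4, 6, 8, 10, 12, 14, 16, 18, 20, 22, 24, 26, 28, 30, 32, 34, 36}


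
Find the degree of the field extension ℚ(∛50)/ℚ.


∛50 has minimal polynomial x³ - 50 (irreducible over ℚ since 50 is not a perfect cube)

[ℚ(∛50)/ℚ] = 3
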